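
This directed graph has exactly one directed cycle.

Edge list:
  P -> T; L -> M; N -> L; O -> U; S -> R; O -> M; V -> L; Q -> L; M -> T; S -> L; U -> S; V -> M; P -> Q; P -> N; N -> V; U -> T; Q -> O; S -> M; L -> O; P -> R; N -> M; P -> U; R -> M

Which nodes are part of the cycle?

DFS with gray/black marking from U:
U gray
  T gray
  T black
  S gray
    M gray
      M→T: T black — skip
    M black
    L gray
      L→M: M black — skip
      O gray
        O→M: M black — skip
        O→U: U is gray → back edge
Back edge closes the cycle U → S → L → O → U; its vertices are {L, O, S, U}.

L, O, S, U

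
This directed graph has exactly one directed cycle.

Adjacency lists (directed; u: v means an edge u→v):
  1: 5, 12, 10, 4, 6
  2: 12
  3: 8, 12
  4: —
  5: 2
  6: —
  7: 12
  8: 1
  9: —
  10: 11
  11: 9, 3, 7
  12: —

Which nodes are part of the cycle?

1, 3, 8, 10, 11

DFS with gray/black marking from 1:
1 gray
  5 gray
    2 gray
      12 gray
      12 black
    2 black
  5 black
  1→12: 12 black — skip
  10 gray
    11 gray
      9 gray
      9 black
      3 gray
        8 gray
          8→1: 1 is gray → back edge
Back edge closes the cycle 1 → 10 → 11 → 3 → 8 → 1; its vertices are {1, 3, 8, 10, 11}.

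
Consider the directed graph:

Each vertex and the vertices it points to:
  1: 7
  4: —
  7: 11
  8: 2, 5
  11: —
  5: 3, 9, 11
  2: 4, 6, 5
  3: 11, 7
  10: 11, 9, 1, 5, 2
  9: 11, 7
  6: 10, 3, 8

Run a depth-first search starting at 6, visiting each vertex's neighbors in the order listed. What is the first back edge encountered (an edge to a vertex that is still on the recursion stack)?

2→6

DFS from 6 (visiting each vertex's neighbors in the order listed); mark gray on enter, black on exit:
6 gray
  10 gray
    11 gray
    11 black
    9 gray
      9→11: 11 black — skip
      7 gray
        7→11: 11 black — skip
      7 black
    9 black
    1 gray
      1→7: 7 black — skip
    1 black
    5 gray
      3 gray
        3→11: 11 black — skip
        3→7: 7 black — skip
      3 black
      5→9: 9 black — skip
      5→11: 11 black — skip
    5 black
    2 gray
      4 gray
      4 black
      2→6: 6 is gray → back edge
First back edge: 2 → 6.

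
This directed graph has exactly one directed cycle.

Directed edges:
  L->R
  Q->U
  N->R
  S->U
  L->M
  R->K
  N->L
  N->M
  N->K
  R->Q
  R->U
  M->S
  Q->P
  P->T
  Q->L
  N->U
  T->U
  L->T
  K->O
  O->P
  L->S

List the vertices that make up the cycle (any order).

DFS with gray/black marking from R:
R gray
  K gray
    O gray
      P gray
        T gray
          U gray
          U black
        T black
      P black
    O black
  K black
  Q gray
    L gray
      L→T: T black — skip
      S gray
        S→U: U black — skip
      S black
      M gray
        M→S: S black — skip
      M black
      L→R: R is gray → back edge
Back edge closes the cycle R → Q → L → R; its vertices are {L, Q, R}.

L, Q, R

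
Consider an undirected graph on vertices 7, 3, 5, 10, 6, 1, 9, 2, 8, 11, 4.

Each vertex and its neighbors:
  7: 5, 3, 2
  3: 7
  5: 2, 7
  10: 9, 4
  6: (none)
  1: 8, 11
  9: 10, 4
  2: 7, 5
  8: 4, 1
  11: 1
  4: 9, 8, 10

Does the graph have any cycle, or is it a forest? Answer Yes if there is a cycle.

Yes

DFS, tracking each vertex's parent; an edge to a visited non-parent vertex closes a cycle.
Start from 10:
visit 10 (parent –)
  visit 9 (parent 10)
    9–10: parent, skip
    visit 4 (parent 9)
      4–9: parent, skip
      visit 8 (parent 4)
        8–4: parent, skip
        visit 1 (parent 8)
          1–8: parent, skip
          visit 11 (parent 1)
            11–1: parent, skip
      4–10: 10 visited and ≠ parent → cycle
Cycle: 10 – 9 – 4 – 10.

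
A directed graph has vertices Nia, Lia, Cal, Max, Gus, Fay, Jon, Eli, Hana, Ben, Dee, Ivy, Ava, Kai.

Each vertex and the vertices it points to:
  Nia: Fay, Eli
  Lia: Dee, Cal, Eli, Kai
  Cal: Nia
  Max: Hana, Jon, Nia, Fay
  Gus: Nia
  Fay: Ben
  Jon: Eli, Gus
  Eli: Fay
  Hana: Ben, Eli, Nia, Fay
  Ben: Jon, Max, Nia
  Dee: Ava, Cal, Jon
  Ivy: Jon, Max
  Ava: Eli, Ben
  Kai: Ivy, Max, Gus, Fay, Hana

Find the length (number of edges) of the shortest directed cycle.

3

For each vertex v, BFS finds the shortest path from v back to v.
The shortest such closed walk is Max → Hana → Ben → Max, length 3.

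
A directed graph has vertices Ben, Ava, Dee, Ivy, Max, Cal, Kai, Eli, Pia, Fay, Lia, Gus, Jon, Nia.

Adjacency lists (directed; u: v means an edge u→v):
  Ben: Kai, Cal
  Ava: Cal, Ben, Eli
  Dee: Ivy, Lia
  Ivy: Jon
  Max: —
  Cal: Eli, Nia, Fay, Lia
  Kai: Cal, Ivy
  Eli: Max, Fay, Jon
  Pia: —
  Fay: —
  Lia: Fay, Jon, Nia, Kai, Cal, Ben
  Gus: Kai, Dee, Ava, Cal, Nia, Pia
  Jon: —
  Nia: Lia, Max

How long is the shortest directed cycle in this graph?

2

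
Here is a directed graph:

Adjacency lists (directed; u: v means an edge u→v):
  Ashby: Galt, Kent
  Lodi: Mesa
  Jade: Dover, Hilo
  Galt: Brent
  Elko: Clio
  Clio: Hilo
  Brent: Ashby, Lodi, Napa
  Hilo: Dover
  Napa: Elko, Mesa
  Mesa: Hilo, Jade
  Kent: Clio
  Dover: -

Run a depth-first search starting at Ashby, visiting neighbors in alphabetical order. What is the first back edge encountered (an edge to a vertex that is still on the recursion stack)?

DFS from Ashby (visiting neighbors in alphabetical order); mark gray on enter, black on exit:
Ashby gray
  Galt gray
    Brent gray
      Brent→Ashby: Ashby is gray → back edge
First back edge: Brent → Ashby.

Brent->Ashby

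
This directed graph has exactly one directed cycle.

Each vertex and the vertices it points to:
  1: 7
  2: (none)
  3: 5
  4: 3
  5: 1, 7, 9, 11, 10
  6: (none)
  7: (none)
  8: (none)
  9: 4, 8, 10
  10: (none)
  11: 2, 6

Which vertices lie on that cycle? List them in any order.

DFS with gray/black marking from 5:
5 gray
  1 gray
    7 gray
    7 black
  1 black
  5→7: 7 black — skip
  9 gray
    4 gray
      3 gray
        3→5: 5 is gray → back edge
Back edge closes the cycle 5 → 9 → 4 → 3 → 5; its vertices are {3, 4, 5, 9}.

3, 4, 5, 9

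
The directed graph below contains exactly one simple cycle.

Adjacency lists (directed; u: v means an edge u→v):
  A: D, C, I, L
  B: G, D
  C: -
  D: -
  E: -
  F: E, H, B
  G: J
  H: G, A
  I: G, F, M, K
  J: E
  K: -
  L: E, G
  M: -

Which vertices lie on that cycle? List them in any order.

DFS with gray/black marking from I:
I gray
  G gray
    J gray
      E gray
      E black
    J black
  G black
  F gray
    F→E: E black — skip
    H gray
      H→G: G black — skip
      A gray
        D gray
        D black
        C gray
        C black
        A→I: I is gray → back edge
Back edge closes the cycle I → F → H → A → I; its vertices are {A, F, H, I}.

A, F, H, I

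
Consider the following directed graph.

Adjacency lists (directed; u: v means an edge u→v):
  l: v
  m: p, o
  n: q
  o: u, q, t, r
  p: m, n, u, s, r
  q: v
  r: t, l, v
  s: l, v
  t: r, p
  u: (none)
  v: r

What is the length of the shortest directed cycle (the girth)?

2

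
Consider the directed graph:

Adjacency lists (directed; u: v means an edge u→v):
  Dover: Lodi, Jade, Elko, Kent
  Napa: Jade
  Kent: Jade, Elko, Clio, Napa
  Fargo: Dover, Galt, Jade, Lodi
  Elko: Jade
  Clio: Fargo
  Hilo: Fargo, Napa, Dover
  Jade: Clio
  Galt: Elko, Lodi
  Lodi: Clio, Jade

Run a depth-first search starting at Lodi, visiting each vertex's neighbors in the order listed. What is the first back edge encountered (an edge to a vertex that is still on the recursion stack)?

Dover→Lodi

DFS from Lodi (visiting each vertex's neighbors in the order listed); mark gray on enter, black on exit:
Lodi gray
  Clio gray
    Fargo gray
      Dover gray
        Dover→Lodi: Lodi is gray → back edge
First back edge: Dover → Lodi.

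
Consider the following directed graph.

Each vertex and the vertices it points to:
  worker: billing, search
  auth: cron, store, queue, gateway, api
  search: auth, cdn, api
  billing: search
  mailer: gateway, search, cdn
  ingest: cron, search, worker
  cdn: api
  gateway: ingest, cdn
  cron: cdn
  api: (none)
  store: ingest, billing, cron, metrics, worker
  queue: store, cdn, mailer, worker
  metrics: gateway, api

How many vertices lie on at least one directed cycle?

A vertex is on a directed cycle iff it belongs to a strongly connected component of size ≥ 2 (or has a self-loop).
The vertices on cycles are {auth, queue, store, ingest, mailer, search, worker, billing, gateway, metrics} — 10 in total.

10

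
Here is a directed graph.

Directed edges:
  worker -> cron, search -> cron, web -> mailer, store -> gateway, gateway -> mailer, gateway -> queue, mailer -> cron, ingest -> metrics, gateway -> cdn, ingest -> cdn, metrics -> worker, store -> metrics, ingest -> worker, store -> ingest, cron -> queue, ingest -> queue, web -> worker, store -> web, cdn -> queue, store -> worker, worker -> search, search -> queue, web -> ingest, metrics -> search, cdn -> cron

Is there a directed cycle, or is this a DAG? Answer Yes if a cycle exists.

No

DFS with white/gray/black marking, starting from store:
store gray
  worker gray
    search gray
      cron gray
        queue gray
        queue black
      cron black
      search→queue: queue black — skip
    search black
    worker→cron: cron black — skip
  worker black
  web gray
    web→worker: worker black — skip
    mailer gray
      mailer→cron: cron black — skip
    mailer black
    ingest gray
      cdn gray
        cdn→queue: queue black — skip
        cdn→cron: cron black — skip
      cdn black
      metrics gray
        metrics→worker: worker black — skip
        metrics→search: search black — skip
      metrics black
      ingest→worker: worker black — skip
      ingest→queue: queue black — skip
    ingest black
  web black
  store→ingest: ingest black — skip
  gateway gray
    gateway→queue: queue black — skip
    gateway→cdn: cdn black — skip
    gateway→mailer: mailer black — skip
  gateway black
  store→metrics: metrics black — skip
store black
Every edge goes to a white or black vertex — no back edge, so the graph is acyclic.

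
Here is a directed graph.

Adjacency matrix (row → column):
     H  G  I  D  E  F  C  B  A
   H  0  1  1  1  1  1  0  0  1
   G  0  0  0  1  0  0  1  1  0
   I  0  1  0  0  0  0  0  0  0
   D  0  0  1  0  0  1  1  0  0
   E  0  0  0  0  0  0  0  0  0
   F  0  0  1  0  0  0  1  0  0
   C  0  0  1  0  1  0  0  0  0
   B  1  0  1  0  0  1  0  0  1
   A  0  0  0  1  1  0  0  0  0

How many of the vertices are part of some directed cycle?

A vertex is on a directed cycle iff it belongs to a strongly connected component of size ≥ 2 (or has a self-loop).
The vertices on cycles are {A, B, C, D, F, G, H, I} — 8 in total.

8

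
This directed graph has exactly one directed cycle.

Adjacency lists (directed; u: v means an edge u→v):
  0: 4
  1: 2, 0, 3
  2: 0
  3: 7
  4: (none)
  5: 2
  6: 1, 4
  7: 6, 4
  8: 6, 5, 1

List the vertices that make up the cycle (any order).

DFS with gray/black marking from 1:
1 gray
  2 gray
    0 gray
      4 gray
      4 black
    0 black
  2 black
  1→0: 0 black — skip
  3 gray
    7 gray
      6 gray
        6→1: 1 is gray → back edge
Back edge closes the cycle 1 → 3 → 7 → 6 → 1; its vertices are {1, 3, 6, 7}.

1, 3, 6, 7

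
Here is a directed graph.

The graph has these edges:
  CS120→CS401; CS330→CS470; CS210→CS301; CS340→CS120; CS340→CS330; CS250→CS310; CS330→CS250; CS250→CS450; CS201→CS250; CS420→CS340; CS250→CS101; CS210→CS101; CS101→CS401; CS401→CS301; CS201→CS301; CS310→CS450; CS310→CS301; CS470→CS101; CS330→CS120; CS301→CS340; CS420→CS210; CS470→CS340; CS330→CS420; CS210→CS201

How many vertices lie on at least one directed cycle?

A vertex is on a directed cycle iff it belongs to a strongly connected component of size ≥ 2 (or has a self-loop).
The vertices on cycles are {CS101, CS120, CS201, CS210, CS250, CS301, CS310, CS330, CS340, CS401, CS420, CS470} — 12 in total.

12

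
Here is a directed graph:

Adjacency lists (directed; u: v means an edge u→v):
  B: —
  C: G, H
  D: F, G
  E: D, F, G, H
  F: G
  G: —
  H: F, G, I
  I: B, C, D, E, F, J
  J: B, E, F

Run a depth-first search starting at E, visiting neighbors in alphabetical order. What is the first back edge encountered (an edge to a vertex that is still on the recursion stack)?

C→H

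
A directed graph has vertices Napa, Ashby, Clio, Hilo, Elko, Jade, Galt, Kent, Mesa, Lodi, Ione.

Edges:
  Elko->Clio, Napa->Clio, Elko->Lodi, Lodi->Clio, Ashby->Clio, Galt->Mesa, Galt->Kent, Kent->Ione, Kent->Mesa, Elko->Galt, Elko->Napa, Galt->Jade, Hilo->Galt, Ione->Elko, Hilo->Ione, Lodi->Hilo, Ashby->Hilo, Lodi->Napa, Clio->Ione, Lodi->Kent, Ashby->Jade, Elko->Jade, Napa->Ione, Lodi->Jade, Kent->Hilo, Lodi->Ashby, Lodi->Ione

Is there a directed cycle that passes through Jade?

Jade lies on a cycle iff there is a path from Jade back to itself.
Exploring from Jade, it never reaches itself; equivalently, its strongly connected component is a singleton.

No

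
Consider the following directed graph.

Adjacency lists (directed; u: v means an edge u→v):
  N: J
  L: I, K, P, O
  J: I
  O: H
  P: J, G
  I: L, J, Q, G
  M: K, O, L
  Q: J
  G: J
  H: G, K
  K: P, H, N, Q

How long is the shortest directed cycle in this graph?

2

For each vertex v, BFS finds the shortest path from v back to v.
The shortest such closed walk is L → I → L, length 2.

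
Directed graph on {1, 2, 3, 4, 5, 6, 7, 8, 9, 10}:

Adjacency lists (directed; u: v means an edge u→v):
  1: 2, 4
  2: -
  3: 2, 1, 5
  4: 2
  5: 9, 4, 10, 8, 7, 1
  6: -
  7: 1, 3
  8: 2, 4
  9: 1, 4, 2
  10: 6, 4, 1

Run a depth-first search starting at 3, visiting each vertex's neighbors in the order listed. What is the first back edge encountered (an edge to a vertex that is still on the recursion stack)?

7->3

DFS from 3 (visiting each vertex's neighbors in the order listed); mark gray on enter, black on exit:
3 gray
  2 gray
  2 black
  1 gray
    1→2: 2 black — skip
    4 gray
      4→2: 2 black — skip
    4 black
  1 black
  5 gray
    9 gray
      9→1: 1 black — skip
      9→4: 4 black — skip
      9→2: 2 black — skip
    9 black
    5→4: 4 black — skip
    10 gray
      6 gray
      6 black
      10→4: 4 black — skip
      10→1: 1 black — skip
    10 black
    8 gray
      8→2: 2 black — skip
      8→4: 4 black — skip
    8 black
    7 gray
      7→1: 1 black — skip
      7→3: 3 is gray → back edge
First back edge: 7 → 3.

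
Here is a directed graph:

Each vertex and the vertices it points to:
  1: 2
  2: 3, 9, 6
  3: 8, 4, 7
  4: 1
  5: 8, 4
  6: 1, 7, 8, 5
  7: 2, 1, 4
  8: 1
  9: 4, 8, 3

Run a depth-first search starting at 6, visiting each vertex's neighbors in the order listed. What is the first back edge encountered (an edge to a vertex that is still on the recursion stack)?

DFS from 6 (visiting each vertex's neighbors in the order listed); mark gray on enter, black on exit:
6 gray
  1 gray
    2 gray
      3 gray
        8 gray
          8→1: 1 is gray → back edge
First back edge: 8 → 1.

8->1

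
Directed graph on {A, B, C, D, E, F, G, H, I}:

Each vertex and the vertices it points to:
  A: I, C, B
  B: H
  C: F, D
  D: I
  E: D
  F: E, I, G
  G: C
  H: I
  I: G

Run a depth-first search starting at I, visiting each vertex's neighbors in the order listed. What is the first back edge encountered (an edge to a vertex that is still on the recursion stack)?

D->I

DFS from I (visiting each vertex's neighbors in the order listed); mark gray on enter, black on exit:
I gray
  G gray
    C gray
      F gray
        E gray
          D gray
            D→I: I is gray → back edge
First back edge: D → I.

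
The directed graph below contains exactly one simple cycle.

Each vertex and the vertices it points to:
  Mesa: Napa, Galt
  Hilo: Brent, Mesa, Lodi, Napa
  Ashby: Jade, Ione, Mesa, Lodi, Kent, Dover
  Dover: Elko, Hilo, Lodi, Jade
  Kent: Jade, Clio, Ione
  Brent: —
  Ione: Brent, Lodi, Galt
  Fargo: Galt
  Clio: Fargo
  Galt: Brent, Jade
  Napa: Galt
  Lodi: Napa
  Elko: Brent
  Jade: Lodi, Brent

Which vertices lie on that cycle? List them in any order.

DFS with gray/black marking from Jade:
Jade gray
  Lodi gray
    Napa gray
      Galt gray
        Brent gray
        Brent black
        Galt→Jade: Jade is gray → back edge
Back edge closes the cycle Jade → Lodi → Napa → Galt → Jade; its vertices are {Galt, Jade, Lodi, Napa}.

Galt, Jade, Lodi, Napa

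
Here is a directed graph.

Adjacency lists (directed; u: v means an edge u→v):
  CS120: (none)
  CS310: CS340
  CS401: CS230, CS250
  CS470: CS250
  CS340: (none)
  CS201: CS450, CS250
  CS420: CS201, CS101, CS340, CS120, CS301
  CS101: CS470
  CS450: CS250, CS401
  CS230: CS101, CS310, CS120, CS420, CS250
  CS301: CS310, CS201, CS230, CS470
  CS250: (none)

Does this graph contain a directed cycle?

DFS with white/gray/black marking, starting from CS310:
CS310 gray
  CS340 gray
  CS340 black
CS310 black
CS120 gray
CS120 black
CS401 gray
  CS230 gray
    CS101 gray
      CS470 gray
        CS250 gray
        CS250 black
      CS470 black
    CS101 black
    CS230→CS310: CS310 black — skip
    CS230→CS120: CS120 black — skip
    CS420 gray
      CS201 gray
        CS450 gray
          CS450→CS250: CS250 black — skip
          CS450→CS401: CS401 is gray → back edge
Back edge found, so a cycle exists: CS401 → CS230 → CS420 → CS201 → CS450 → CS401.

Yes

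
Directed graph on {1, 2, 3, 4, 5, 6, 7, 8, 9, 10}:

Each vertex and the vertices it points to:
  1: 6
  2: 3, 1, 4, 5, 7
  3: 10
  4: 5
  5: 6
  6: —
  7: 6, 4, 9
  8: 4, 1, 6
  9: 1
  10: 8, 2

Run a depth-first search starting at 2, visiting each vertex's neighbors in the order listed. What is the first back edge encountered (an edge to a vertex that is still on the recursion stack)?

10->2

DFS from 2 (visiting each vertex's neighbors in the order listed); mark gray on enter, black on exit:
2 gray
  3 gray
    10 gray
      8 gray
        4 gray
          5 gray
            6 gray
            6 black
          5 black
        4 black
        1 gray
          1→6: 6 black — skip
        1 black
        8→6: 6 black — skip
      8 black
      10→2: 2 is gray → back edge
First back edge: 10 → 2.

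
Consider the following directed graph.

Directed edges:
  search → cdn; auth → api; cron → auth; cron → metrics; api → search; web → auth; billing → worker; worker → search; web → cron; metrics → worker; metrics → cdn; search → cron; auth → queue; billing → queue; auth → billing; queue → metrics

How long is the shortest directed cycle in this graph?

4

For each vertex v, BFS finds the shortest path from v back to v.
The shortest such closed walk is auth → api → search → cron → auth, length 4.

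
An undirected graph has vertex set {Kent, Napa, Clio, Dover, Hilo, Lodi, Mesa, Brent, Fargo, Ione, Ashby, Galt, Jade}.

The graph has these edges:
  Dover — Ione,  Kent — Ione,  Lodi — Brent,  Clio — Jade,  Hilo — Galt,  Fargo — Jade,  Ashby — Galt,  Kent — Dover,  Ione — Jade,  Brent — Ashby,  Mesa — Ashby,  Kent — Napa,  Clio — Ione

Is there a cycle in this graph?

DFS, tracking each vertex's parent; an edge to a visited non-parent vertex closes a cycle.
Start from Lodi:
visit Lodi (parent –)
  visit Brent (parent Lodi)
    visit Ashby (parent Brent)
      visit Galt (parent Ashby)
        Galt–Ashby: parent, skip
        visit Hilo (parent Galt)
          Hilo–Galt: parent, skip
      visit Mesa (parent Ashby)
        Mesa–Ashby: parent, skip
      Ashby–Brent: parent, skip
    Brent–Lodi: parent, skip
visit Kent (parent –)
  visit Ione (parent Kent)
    visit Clio (parent Ione)
      visit Jade (parent Clio)
        Jade–Ione: Ione visited and ≠ parent → cycle
Cycle: Ione – Clio – Jade – Ione.

Yes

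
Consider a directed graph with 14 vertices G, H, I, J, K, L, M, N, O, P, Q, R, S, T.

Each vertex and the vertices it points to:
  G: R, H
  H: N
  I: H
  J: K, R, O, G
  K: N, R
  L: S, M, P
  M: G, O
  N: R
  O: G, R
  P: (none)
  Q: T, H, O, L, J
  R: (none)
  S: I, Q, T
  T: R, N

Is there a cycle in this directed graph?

Yes

DFS with white/gray/black marking, starting from H:
H gray
  N gray
    R gray
    R black
  N black
H black
G gray
  G→R: R black — skip
  G→H: H black — skip
G black
I gray
  I→H: H black — skip
I black
J gray
  K gray
    K→N: N black — skip
    K→R: R black — skip
  K black
  J→R: R black — skip
  O gray
    O→G: G black — skip
    O→R: R black — skip
  O black
  J→G: G black — skip
J black
L gray
  S gray
    S→I: I black — skip
    Q gray
      T gray
        T→R: R black — skip
        T→N: N black — skip
      T black
      Q→H: H black — skip
      Q→O: O black — skip
      Q→L: L is gray → back edge
Back edge found, so a cycle exists: L → S → Q → L.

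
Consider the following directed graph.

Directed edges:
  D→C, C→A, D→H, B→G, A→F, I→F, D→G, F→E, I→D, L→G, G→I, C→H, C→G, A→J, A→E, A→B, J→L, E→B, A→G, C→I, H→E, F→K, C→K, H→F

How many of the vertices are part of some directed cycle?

A vertex is on a directed cycle iff it belongs to a strongly connected component of size ≥ 2 (or has a self-loop).
The vertices on cycles are {A, B, C, D, E, F, G, H, I, J, L} — 11 in total.

11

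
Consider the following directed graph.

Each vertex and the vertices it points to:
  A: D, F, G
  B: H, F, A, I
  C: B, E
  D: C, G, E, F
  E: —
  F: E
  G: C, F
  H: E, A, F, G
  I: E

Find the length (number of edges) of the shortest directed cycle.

4

For each vertex v, BFS finds the shortest path from v back to v.
The shortest such closed walk is B → A → G → C → B, length 4.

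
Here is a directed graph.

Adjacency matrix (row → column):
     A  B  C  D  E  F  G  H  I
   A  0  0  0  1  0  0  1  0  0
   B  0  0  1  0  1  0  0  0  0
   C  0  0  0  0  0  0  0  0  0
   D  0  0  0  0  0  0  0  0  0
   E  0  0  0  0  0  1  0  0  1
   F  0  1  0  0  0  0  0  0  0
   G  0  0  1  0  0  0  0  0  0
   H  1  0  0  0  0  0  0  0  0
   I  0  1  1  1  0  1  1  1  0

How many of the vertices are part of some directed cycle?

A vertex is on a directed cycle iff it belongs to a strongly connected component of size ≥ 2 (or has a self-loop).
The vertices on cycles are {B, E, F, I} — 4 in total.

4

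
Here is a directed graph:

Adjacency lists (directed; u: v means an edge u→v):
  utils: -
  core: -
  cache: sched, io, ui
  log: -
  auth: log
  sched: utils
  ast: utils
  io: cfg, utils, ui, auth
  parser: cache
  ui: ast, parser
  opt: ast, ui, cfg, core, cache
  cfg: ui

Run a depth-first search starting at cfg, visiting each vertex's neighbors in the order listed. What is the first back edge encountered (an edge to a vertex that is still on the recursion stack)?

DFS from cfg (visiting each vertex's neighbors in the order listed); mark gray on enter, black on exit:
cfg gray
  ui gray
    ast gray
      utils gray
      utils black
    ast black
    parser gray
      cache gray
        sched gray
          sched→utils: utils black — skip
        sched black
        io gray
          io→cfg: cfg is gray → back edge
First back edge: io → cfg.

io→cfg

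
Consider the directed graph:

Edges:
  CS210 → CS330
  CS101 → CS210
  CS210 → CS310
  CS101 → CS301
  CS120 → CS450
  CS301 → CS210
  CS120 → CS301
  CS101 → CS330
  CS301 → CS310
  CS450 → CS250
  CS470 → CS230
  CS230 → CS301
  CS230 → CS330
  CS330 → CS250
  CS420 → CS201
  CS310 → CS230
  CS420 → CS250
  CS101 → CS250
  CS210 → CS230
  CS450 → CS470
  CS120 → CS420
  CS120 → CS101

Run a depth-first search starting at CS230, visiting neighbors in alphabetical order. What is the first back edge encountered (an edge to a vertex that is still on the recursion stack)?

DFS from CS230 (visiting neighbors in alphabetical order); mark gray on enter, black on exit:
CS230 gray
  CS301 gray
    CS210 gray
      CS210→CS230: CS230 is gray → back edge
First back edge: CS210 → CS230.

CS210->CS230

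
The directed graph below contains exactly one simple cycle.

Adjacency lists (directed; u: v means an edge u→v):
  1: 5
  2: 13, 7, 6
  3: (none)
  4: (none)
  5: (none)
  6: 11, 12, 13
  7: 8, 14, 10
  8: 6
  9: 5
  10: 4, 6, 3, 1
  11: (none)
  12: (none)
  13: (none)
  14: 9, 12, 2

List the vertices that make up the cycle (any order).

DFS with gray/black marking from 7:
7 gray
  8 gray
    6 gray
      11 gray
      11 black
      12 gray
      12 black
      13 gray
      13 black
    6 black
  8 black
  14 gray
    9 gray
      5 gray
      5 black
    9 black
    14→12: 12 black — skip
    2 gray
      2→13: 13 black — skip
      2→7: 7 is gray → back edge
Back edge closes the cycle 7 → 14 → 2 → 7; its vertices are {2, 7, 14}.

2, 7, 14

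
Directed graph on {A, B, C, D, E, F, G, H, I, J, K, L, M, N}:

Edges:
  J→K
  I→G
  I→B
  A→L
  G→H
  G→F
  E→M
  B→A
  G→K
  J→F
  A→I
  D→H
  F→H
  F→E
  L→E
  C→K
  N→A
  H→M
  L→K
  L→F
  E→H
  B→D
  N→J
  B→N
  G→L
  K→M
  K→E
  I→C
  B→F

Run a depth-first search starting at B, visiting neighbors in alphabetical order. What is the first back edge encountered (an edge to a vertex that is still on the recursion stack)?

I->B

DFS from B (visiting neighbors in alphabetical order); mark gray on enter, black on exit:
B gray
  A gray
    I gray
      I→B: B is gray → back edge
First back edge: I → B.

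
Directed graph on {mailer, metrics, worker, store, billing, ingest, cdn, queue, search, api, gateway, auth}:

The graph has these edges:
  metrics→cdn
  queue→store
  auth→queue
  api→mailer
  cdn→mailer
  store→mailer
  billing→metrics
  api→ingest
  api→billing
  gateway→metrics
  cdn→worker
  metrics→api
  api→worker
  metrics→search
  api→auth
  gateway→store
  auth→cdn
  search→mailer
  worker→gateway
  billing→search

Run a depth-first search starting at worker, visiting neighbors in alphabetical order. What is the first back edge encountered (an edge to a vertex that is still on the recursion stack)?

cdn→worker

DFS from worker (visiting neighbors in alphabetical order); mark gray on enter, black on exit:
worker gray
  gateway gray
    metrics gray
      api gray
        auth gray
          cdn gray
            mailer gray
            mailer black
            cdn→worker: worker is gray → back edge
First back edge: cdn → worker.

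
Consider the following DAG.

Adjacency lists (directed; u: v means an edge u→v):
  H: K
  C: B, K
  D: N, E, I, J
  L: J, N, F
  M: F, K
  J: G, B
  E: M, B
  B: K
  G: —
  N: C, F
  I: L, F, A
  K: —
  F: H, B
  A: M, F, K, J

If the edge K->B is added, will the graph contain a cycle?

Adding K→B creates a cycle iff B can already reach K.
Path from B: B → K.
So B → … → K → B is a cycle.

Yes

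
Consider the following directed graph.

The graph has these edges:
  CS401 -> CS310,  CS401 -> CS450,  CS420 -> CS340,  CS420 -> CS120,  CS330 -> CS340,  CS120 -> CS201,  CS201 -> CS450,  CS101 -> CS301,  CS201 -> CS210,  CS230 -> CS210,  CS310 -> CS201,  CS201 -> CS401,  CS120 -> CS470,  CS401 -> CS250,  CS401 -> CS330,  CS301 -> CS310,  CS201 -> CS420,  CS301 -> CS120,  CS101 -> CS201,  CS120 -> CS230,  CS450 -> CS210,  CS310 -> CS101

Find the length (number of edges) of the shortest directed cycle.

3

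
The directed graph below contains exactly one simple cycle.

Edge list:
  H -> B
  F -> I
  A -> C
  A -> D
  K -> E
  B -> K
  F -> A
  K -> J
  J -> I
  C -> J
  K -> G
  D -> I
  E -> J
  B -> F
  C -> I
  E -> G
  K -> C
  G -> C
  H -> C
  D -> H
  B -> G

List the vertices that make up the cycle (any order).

DFS with gray/black marking from B:
B gray
  F gray
    I gray
    I black
    A gray
      D gray
        H gray
          H→B: B is gray → back edge
Back edge closes the cycle B → F → A → D → H → B; its vertices are {A, B, D, F, H}.

A, B, D, F, H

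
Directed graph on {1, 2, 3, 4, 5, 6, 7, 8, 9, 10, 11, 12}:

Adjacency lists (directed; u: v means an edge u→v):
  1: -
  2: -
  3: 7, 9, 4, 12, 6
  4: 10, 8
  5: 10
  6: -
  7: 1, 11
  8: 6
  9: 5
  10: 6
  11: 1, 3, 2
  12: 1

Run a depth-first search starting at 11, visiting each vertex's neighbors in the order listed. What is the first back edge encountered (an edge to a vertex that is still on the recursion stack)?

DFS from 11 (visiting each vertex's neighbors in the order listed); mark gray on enter, black on exit:
11 gray
  1 gray
  1 black
  3 gray
    7 gray
      7→1: 1 black — skip
      7→11: 11 is gray → back edge
First back edge: 7 → 11.

7->11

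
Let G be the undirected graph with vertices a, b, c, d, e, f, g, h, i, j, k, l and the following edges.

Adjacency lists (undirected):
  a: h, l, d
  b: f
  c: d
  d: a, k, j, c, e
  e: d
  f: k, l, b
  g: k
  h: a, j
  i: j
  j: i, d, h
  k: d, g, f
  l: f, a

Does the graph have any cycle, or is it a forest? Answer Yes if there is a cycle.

DFS, tracking each vertex's parent; an edge to a visited non-parent vertex closes a cycle.
Start from d:
visit d (parent –)
  visit a (parent d)
    visit h (parent a)
      h–a: parent, skip
      visit j (parent h)
        visit i (parent j)
          i–j: parent, skip
        j–d: d visited and ≠ parent → cycle
Cycle: d – a – h – j – d.

Yes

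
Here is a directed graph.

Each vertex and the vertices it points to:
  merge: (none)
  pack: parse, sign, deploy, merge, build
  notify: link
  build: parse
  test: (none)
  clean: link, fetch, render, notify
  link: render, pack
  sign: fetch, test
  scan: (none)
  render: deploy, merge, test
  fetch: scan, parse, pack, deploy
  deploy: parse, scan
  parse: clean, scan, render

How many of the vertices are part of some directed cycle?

A vertex is on a directed cycle iff it belongs to a strongly connected component of size ≥ 2 (or has a self-loop).
The vertices on cycles are {link, pack, sign, build, clean, fetch, parse, deploy, notify, render} — 10 in total.

10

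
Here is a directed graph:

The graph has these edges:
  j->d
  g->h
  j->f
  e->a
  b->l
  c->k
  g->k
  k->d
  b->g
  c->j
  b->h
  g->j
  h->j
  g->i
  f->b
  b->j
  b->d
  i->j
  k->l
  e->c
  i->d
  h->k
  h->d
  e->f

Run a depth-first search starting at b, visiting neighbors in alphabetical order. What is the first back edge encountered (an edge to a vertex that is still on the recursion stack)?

DFS from b (visiting neighbors in alphabetical order); mark gray on enter, black on exit:
b gray
  d gray
  d black
  g gray
    h gray
      h→d: d black — skip
      j gray
        j→d: d black — skip
        f gray
          f→b: b is gray → back edge
First back edge: f → b.

f->b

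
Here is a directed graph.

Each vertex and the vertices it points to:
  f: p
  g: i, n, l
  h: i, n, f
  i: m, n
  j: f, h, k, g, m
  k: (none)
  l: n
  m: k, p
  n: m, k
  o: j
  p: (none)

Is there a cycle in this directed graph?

DFS with white/gray/black marking, starting from j:
j gray
  f gray
    p gray
    p black
  f black
  h gray
    i gray
      m gray
        k gray
        k black
        m→p: p black — skip
      m black
      n gray
        n→m: m black — skip
        n→k: k black — skip
      n black
    i black
    h→n: n black — skip
    h→f: f black — skip
  h black
  j→k: k black — skip
  g gray
    g→i: i black — skip
    g→n: n black — skip
    l gray
      l→n: n black — skip
    l black
  g black
  j→m: m black — skip
j black
o gray
  o→j: j black — skip
o black
Every edge goes to a white or black vertex — no back edge, so the graph is acyclic.

No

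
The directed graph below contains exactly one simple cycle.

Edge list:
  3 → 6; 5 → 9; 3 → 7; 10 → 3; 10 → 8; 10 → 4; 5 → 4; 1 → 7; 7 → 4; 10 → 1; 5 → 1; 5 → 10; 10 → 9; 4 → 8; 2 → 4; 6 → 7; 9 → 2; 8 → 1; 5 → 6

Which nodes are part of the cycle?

DFS with gray/black marking from 8:
8 gray
  1 gray
    7 gray
      4 gray
        4→8: 8 is gray → back edge
Back edge closes the cycle 8 → 1 → 7 → 4 → 8; its vertices are {1, 4, 7, 8}.

1, 4, 7, 8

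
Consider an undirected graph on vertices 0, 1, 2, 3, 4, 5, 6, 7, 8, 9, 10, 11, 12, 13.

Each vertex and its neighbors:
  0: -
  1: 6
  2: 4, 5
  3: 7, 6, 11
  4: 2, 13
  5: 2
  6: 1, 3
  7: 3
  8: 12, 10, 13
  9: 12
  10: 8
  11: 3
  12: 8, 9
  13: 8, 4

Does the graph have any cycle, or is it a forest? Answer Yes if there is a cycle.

No

DFS, tracking each vertex's parent; an edge to a visited non-parent vertex closes a cycle.
Start from 7:
visit 7 (parent –)
  visit 3 (parent 7)
    3–7: parent, skip
    visit 6 (parent 3)
      visit 1 (parent 6)
        1–6: parent, skip
      6–3: parent, skip
    visit 11 (parent 3)
      11–3: parent, skip
visit 0 (parent –)
visit 2 (parent –)
  visit 4 (parent 2)
    4–2: parent, skip
    visit 13 (parent 4)
      visit 8 (parent 13)
        visit 12 (parent 8)
          12–8: parent, skip
          visit 9 (parent 12)
            9–12: parent, skip
        visit 10 (parent 8)
          10–8: parent, skip
        8–13: parent, skip
      13–4: parent, skip
  visit 5 (parent 2)
    5–2: parent, skip
No non-parent visited neighbor found — the graph is a forest.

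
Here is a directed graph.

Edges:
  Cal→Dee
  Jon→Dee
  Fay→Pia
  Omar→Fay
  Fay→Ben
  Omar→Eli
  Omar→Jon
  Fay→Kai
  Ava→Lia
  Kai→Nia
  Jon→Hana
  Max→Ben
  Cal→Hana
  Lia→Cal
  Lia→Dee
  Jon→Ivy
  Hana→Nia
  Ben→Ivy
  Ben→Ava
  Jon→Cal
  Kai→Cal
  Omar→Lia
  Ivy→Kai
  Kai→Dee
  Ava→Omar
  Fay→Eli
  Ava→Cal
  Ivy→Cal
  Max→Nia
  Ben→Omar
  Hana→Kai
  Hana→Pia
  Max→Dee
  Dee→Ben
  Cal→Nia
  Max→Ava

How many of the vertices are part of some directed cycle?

11

A vertex is on a directed cycle iff it belongs to a strongly connected component of size ≥ 2 (or has a self-loop).
The vertices on cycles are {Ava, Ben, Cal, Dee, Fay, Ivy, Jon, Kai, Lia, Hana, Omar} — 11 in total.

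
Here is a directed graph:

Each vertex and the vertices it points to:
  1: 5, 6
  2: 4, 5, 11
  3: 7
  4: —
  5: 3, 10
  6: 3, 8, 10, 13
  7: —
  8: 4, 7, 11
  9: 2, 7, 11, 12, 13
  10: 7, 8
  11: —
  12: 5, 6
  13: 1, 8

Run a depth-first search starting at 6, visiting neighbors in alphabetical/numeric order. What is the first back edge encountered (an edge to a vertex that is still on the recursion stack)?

1->6

DFS from 6 (visiting neighbors in alphabetical/numeric order); mark gray on enter, black on exit:
6 gray
  3 gray
    7 gray
    7 black
  3 black
  8 gray
    4 gray
    4 black
    8→7: 7 black — skip
    11 gray
    11 black
  8 black
  10 gray
    10→7: 7 black — skip
    10→8: 8 black — skip
  10 black
  13 gray
    1 gray
      5 gray
        5→3: 3 black — skip
        5→10: 10 black — skip
      5 black
      1→6: 6 is gray → back edge
First back edge: 1 → 6.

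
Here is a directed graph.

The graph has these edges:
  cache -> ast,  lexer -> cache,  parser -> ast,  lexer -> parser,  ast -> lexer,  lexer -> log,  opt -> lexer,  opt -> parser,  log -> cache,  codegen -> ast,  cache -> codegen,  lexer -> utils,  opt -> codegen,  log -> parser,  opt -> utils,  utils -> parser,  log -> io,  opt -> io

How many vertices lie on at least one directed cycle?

A vertex is on a directed cycle iff it belongs to a strongly connected component of size ≥ 2 (or has a self-loop).
The vertices on cycles are {ast, log, cache, lexer, utils, parser, codegen} — 7 in total.

7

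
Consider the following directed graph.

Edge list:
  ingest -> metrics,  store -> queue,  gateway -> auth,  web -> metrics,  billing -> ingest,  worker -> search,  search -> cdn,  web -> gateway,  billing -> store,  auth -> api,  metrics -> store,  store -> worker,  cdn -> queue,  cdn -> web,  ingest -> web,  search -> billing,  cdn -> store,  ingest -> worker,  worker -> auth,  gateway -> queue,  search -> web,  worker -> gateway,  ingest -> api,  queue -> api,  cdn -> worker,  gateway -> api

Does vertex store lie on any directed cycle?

Yes

store is on a cycle iff store can reach itself via ≥1 edge.
store → worker → search → cdn → store — yes.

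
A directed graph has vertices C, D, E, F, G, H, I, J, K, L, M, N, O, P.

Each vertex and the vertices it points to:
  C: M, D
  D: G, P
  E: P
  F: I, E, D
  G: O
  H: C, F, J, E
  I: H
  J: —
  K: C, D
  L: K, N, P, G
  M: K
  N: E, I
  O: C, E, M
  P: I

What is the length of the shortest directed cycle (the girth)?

3

For each vertex v, BFS finds the shortest path from v back to v.
The shortest such closed walk is I → H → F → I, length 3.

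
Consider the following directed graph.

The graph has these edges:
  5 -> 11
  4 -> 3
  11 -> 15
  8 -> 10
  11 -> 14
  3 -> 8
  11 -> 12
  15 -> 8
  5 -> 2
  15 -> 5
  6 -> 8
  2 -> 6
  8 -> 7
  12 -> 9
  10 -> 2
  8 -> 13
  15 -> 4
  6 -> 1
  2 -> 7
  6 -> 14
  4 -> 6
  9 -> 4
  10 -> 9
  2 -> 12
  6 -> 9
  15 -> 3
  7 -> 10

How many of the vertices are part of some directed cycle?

A vertex is on a directed cycle iff it belongs to a strongly connected component of size ≥ 2 (or has a self-loop).
The vertices on cycles are {2, 3, 4, 5, 6, 7, 8, 9, 10, 11, 12, 15} — 12 in total.

12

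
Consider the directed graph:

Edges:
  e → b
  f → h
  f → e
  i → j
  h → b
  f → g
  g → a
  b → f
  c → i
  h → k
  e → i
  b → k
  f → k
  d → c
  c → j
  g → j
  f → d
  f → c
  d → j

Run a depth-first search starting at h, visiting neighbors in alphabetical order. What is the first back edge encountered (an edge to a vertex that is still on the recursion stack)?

e->b

DFS from h (visiting neighbors in alphabetical order); mark gray on enter, black on exit:
h gray
  b gray
    f gray
      c gray
        i gray
          j gray
          j black
        i black
        c→j: j black — skip
      c black
      d gray
        d→c: c black — skip
        d→j: j black — skip
      d black
      e gray
        e→b: b is gray → back edge
First back edge: e → b.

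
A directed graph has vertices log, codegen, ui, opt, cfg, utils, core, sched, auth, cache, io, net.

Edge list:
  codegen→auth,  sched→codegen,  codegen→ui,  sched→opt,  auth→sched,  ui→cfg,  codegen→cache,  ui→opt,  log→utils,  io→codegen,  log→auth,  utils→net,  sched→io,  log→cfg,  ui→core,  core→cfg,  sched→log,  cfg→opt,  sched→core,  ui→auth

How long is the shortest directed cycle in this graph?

For each vertex v, BFS finds the shortest path from v back to v.
The shortest such closed walk is sched → log → auth → sched, length 3.

3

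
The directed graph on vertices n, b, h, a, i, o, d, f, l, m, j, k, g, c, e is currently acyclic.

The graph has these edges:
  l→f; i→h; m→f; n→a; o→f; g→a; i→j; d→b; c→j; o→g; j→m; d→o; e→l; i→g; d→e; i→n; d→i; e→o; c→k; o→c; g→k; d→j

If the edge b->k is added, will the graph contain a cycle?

No

Adding b→k creates a cycle iff k can already reach b.
Explore from k: no path reaches b. The graph stays acyclic.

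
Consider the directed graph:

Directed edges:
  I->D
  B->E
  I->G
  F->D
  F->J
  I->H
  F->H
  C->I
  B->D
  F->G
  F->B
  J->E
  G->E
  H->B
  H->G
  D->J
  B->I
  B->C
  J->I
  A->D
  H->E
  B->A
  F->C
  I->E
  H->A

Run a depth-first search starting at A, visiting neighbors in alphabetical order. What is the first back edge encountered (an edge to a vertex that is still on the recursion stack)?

DFS from A (visiting neighbors in alphabetical order); mark gray on enter, black on exit:
A gray
  D gray
    J gray
      E gray
      E black
      I gray
        I→D: D is gray → back edge
First back edge: I → D.

I->D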